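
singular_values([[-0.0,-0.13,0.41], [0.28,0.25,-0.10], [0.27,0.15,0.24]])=[0.5, 0.49, 0.01]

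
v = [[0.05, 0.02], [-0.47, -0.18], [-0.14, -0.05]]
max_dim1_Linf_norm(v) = 0.47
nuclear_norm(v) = 0.53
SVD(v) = [[-0.10,0.26],[0.95,-0.25],[0.28,0.93]] @ diag([0.5275307732769532, 0.00335905430437637]) @ [[-0.93,-0.36], [-0.36,0.93]]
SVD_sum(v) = [[0.05, 0.02],[-0.47, -0.18],[-0.14, -0.05]] + [[-0.00, 0.00],[0.0, -0.00],[-0.00, 0.0]]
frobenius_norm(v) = 0.53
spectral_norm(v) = 0.53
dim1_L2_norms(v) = [0.05, 0.5, 0.15]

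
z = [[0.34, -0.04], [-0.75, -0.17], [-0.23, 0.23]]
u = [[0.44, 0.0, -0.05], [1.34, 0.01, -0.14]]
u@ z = [[0.16, -0.03], [0.48, -0.09]]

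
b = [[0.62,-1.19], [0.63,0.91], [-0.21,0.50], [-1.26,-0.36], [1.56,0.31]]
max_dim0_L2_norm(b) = 2.2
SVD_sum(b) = [[0.26, 0.07], [0.82, 0.24], [-0.06, -0.02], [-1.26, -0.36], [1.52, 0.44]] + [[0.36, -1.26], [-0.19, 0.67], [-0.15, 0.52], [-0.0, 0.0], [0.04, -0.13]]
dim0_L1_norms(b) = [4.28, 3.27]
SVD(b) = [[-0.12, 0.83], [-0.38, -0.44], [0.03, -0.34], [0.58, -0.00], [-0.71, 0.08]] @ diag([2.2447387491212036, 1.5898578389886862]) @ [[-0.96, -0.28], [0.28, -0.96]]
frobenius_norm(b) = 2.75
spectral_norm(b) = 2.24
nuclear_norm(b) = 3.83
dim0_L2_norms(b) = [2.2, 1.65]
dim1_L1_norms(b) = [1.81, 1.54, 0.71, 1.62, 1.87]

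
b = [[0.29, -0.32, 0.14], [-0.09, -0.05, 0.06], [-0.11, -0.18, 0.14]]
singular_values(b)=[0.47, 0.25, 0.01]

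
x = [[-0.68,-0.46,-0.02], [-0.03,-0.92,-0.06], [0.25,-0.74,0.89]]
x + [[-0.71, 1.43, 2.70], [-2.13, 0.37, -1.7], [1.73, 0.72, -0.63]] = [[-1.39, 0.97, 2.68], [-2.16, -0.55, -1.76], [1.98, -0.02, 0.26]]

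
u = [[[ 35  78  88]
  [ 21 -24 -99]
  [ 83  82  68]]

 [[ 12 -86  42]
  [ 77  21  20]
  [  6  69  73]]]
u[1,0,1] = -86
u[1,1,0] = 77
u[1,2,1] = 69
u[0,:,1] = [78, -24, 82]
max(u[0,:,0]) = 83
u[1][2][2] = 73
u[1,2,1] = 69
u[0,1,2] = -99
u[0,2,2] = 68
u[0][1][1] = -24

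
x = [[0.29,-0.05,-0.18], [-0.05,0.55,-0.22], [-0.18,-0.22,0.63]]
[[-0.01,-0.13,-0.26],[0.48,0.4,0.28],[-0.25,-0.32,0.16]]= x @ [[0.03, -0.75, -0.61], [0.83, 0.42, 0.57], [-0.10, -0.58, 0.28]]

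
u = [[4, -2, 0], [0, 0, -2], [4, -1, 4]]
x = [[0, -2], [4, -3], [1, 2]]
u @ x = [[-8, -2], [-2, -4], [0, 3]]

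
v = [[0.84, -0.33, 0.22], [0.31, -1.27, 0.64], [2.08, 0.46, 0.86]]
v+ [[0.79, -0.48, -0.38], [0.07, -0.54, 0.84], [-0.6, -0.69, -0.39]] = [[1.63, -0.81, -0.16],[0.38, -1.81, 1.48],[1.48, -0.23, 0.47]]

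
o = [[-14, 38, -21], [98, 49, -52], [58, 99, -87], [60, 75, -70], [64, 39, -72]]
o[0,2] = -21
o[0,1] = 38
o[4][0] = 64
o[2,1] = 99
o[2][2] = -87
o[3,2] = -70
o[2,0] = 58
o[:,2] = [-21, -52, -87, -70, -72]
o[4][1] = 39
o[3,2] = -70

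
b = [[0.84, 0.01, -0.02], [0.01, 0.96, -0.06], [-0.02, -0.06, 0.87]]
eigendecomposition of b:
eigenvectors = [[-0.12, -0.73, -0.67], [-0.88, -0.23, 0.41], [0.45, -0.64, 0.62]]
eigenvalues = [0.99, 0.83, 0.85]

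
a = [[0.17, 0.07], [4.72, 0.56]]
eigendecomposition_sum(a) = [[-0.16, 0.01],[0.94, -0.08]] + [[0.33, 0.06], [3.78, 0.64]]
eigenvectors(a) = [[-0.17, -0.09],  [0.99, -1.0]]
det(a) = -0.24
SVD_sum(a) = [[0.18, 0.02],[4.72, 0.56]] + [[-0.01, 0.05], [0.00, -0.0]]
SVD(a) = [[-0.04, -1.00], [-1.0, 0.04]] @ diag([4.756401452963101, 0.04944914812719945]) @ [[-0.99, -0.12], [0.12, -0.99]]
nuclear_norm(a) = 4.81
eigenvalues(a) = [-0.24, 0.97]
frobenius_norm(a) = 4.76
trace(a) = 0.73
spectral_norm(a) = 4.76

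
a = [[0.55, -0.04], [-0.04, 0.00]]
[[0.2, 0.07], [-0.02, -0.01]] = a @ [[0.4,0.13],  [0.43,0.14]]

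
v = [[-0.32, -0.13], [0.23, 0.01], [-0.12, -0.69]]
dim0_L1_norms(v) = [0.67, 0.83]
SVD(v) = [[-0.31, 0.73], [0.12, -0.6], [-0.94, -0.31]] @ diag([0.7326840044449051, 0.3549283725353305]) @ [[0.33, 0.95], [-0.95, 0.33]]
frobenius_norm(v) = 0.81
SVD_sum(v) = [[-0.07,-0.21],[0.03,0.08],[-0.23,-0.65]] + [[-0.25, 0.08], [0.20, -0.07], [0.11, -0.04]]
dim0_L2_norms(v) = [0.41, 0.7]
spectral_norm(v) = 0.73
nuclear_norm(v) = 1.09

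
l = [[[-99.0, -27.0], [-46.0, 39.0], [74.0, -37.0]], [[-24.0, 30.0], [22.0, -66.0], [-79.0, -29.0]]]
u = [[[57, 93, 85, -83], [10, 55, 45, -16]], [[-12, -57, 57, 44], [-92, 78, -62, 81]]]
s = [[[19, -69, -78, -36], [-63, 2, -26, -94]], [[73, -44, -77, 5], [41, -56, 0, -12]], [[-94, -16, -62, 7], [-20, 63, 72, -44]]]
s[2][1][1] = 63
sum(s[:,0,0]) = -2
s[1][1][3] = -12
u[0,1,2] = 45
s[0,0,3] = -36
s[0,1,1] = 2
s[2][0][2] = -62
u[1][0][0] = -12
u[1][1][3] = 81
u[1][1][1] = 78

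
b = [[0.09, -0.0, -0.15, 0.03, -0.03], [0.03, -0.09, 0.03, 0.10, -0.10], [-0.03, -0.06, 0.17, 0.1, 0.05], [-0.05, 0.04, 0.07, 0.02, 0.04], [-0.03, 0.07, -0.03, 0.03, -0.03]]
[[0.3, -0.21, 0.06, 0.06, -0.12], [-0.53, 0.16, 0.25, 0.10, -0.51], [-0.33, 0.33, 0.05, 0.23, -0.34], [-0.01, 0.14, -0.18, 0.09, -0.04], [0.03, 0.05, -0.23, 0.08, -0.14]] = b @[[0.52, -3.06, 1.24, -2.09, -1.48], [1.12, -1.27, -2.55, -0.87, -0.96], [-2.43, -0.18, 0.26, -1.38, -1.14], [-0.13, 1.79, -0.81, 2.78, -3.37], [3.56, 0.37, -0.52, 1.51, 1.84]]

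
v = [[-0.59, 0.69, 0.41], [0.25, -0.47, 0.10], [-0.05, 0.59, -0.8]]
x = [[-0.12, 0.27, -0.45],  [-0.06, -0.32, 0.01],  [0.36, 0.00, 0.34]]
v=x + [[-0.47, 0.42, 0.86], [0.31, -0.15, 0.09], [-0.41, 0.59, -1.14]]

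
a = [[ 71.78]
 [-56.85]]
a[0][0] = 71.78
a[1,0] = -56.85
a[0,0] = 71.78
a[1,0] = -56.85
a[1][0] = -56.85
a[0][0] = 71.78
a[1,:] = [-56.85]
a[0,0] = 71.78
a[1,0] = -56.85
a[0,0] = 71.78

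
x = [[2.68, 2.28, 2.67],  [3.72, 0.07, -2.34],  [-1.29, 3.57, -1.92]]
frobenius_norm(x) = 7.54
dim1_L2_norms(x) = [4.42, 4.4, 4.25]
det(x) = 80.89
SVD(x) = [[-0.72, -0.02, -0.7], [-0.70, 0.12, 0.71], [0.07, 0.99, -0.10]] @ diag([4.829213130339932, 4.25432253490991, 3.937440832661504]) @ [[-0.95,-0.3,-0.09], [-0.21,0.82,-0.53], [0.23,-0.49,-0.84]]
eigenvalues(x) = [(4.77+0j), (-1.97+3.62j), (-1.97-3.62j)]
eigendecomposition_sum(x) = [[3.24+0.00j, 2.02+0.00j, 0.59+0.00j], [2.27+0.00j, (1.42+0j), (0.41+0j)], [(0.59+0j), 0.37+0.00j, 0.11+0.00j]] + [[(-0.28+0.6j), 0.13-0.92j, (1.04+0.28j)],[0.72-0.73j, (-0.67+1.28j), -1.38-0.95j],[(-0.94-0.8j), (1.6+0.69j), -1.01+1.74j]] + [[-0.28-0.60j,(0.13+0.92j),(1.04-0.28j)], [0.72+0.73j,(-0.67-1.28j),-1.38+0.95j], [(-0.94+0.8j),(1.6-0.69j),-1.01-1.74j]]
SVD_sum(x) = [[3.29, 1.03, 0.3], [3.19, 1.00, 0.29], [-0.31, -0.1, -0.03]] + [[0.02, -0.08, 0.05], [-0.11, 0.43, -0.28], [-0.88, 3.47, -2.24]] + [[-0.63, 1.34, 2.32], [0.64, -1.36, -2.35], [-0.09, 0.20, 0.35]]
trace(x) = 0.83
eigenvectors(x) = [[(-0.81+0j), 0.10+0.37j, 0.10-0.37j], [-0.57+0.00j, 0.05-0.59j, 0.05+0.59j], [-0.15+0.00j, (-0.71+0j), (-0.71-0j)]]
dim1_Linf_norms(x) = [2.68, 3.72, 3.57]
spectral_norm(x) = 4.83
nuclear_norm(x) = 13.02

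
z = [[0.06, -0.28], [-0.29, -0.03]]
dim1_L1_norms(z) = [0.34, 0.32]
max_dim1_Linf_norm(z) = 0.29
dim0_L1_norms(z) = [0.35, 0.31]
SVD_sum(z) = [[0.17, -0.1], [-0.2, 0.12]] + [[-0.11, -0.18], [-0.09, -0.15]]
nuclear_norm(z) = 0.58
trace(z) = 0.03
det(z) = -0.08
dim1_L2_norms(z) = [0.29, 0.29]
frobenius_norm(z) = 0.41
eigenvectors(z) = [[0.75, 0.64], [-0.66, 0.77]]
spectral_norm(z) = 0.30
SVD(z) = [[-0.65, 0.76], [0.76, 0.65]] @ diag([0.30434214922591196, 0.2727193726242283]) @ [[-0.85, 0.52], [-0.52, -0.85]]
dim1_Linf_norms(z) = [0.28, 0.29]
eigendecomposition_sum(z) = [[0.18,-0.15], [-0.15,0.13]] + [[-0.12,-0.13],[-0.14,-0.16]]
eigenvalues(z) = [0.3, -0.27]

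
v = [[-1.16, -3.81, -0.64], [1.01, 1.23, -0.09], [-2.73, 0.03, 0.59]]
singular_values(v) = [4.41, 2.67, 0.14]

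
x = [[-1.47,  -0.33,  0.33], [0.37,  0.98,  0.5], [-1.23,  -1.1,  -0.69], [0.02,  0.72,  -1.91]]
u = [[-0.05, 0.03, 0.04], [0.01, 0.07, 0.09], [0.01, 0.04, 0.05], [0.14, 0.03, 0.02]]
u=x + [[1.42,0.36,-0.29], [-0.36,-0.91,-0.41], [1.24,1.14,0.74], [0.12,-0.69,1.93]]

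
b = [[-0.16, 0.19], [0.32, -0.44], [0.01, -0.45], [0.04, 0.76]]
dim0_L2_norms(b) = [0.36, 1.0]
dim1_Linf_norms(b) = [0.19, 0.44, 0.45, 0.76]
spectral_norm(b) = 1.02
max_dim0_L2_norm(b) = 1.0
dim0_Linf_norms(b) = [0.32, 0.76]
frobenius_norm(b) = 1.07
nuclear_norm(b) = 1.34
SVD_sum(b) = [[-0.03,  0.21],[0.08,  -0.48],[0.07,  -0.44],[-0.12,  0.73]] + [[-0.13, -0.02], [0.24, 0.04], [-0.06, -0.01], [0.16, 0.03]]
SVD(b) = [[0.21, 0.39], [-0.48, -0.75], [-0.44, 0.19], [0.73, -0.49]] @ diag([1.0164486400784642, 0.3260861267865295]) @ [[-0.16,0.99],[-0.99,-0.16]]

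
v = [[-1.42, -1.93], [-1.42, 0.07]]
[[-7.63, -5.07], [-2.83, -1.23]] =v @ [[2.11, 0.96], [2.4, 1.92]]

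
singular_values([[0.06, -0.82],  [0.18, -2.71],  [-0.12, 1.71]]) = [3.32, 0.01]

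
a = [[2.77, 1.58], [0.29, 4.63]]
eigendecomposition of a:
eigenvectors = [[-0.99, -0.6], [0.14, -0.8]]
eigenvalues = [2.55, 4.85]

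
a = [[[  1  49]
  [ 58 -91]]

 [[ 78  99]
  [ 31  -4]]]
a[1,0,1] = 99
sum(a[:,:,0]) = 168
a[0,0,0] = 1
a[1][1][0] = 31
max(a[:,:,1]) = 99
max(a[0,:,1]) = 49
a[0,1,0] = 58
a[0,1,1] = -91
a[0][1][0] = 58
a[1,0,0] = 78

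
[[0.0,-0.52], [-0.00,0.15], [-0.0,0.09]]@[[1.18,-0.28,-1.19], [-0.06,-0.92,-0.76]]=[[0.03, 0.48, 0.40], [-0.01, -0.14, -0.11], [-0.01, -0.08, -0.07]]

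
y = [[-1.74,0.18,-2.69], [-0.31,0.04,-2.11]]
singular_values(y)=[3.78, 0.75]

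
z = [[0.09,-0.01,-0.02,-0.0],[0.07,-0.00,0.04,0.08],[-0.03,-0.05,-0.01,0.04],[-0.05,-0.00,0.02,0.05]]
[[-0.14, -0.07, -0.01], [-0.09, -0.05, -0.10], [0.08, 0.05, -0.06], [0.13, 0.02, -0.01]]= z@ [[-1.85, -0.65, -0.36], [1.08, -1.4, 2.21], [-1.82, 1.12, -2.47], [1.43, -0.67, 0.34]]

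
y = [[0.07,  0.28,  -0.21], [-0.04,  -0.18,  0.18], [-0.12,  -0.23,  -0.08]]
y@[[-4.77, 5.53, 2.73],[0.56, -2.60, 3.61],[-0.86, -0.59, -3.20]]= [[0.0, -0.22, 1.87], [-0.06, 0.14, -1.34], [0.51, -0.02, -0.90]]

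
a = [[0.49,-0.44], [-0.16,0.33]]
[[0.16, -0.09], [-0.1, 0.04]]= a @ [[0.12, -0.12], [-0.24, 0.06]]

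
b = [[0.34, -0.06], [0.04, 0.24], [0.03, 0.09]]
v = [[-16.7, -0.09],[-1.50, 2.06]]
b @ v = [[-5.59,-0.15], [-1.03,0.49], [-0.64,0.18]]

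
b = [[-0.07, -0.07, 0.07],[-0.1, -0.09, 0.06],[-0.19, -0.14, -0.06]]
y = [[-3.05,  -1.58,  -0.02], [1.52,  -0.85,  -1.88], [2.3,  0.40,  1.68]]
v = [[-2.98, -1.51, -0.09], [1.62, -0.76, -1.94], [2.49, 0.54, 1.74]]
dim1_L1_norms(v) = [4.58, 4.32, 4.77]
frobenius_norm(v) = 5.26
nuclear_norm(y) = 8.06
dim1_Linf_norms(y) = [3.05, 1.88, 2.3]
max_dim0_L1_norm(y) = 6.87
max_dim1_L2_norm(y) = 3.44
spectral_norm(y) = 4.30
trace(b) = -0.22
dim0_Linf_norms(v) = [2.98, 1.51, 1.94]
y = v + b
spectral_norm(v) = 4.41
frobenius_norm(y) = 5.16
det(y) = 12.88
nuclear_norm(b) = 0.40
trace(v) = -2.00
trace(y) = -2.22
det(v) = 12.12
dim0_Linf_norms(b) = [0.19, 0.14, 0.07]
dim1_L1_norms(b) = [0.21, 0.25, 0.39]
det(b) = 0.00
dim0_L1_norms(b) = [0.36, 0.3, 0.19]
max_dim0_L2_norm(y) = 4.11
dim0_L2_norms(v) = [4.21, 1.77, 2.61]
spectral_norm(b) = 0.29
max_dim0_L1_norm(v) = 7.09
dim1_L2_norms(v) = [3.34, 2.64, 3.09]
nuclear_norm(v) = 8.11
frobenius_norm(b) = 0.31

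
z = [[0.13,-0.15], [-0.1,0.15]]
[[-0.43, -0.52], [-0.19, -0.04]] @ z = [[-0.00, -0.01],[-0.02, 0.02]]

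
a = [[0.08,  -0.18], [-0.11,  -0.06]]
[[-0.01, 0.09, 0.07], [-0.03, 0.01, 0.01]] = a@[[0.22,0.12,0.06],  [0.15,-0.42,-0.34]]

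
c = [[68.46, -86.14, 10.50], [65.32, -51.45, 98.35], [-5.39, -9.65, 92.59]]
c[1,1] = -51.45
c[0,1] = -86.14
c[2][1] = -9.65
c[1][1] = -51.45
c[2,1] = -9.65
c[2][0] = -5.39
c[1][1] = -51.45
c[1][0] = 65.32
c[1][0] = 65.32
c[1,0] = 65.32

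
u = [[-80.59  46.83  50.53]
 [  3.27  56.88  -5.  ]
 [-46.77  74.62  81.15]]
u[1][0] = 3.27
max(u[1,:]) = 56.88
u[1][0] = 3.27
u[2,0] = -46.77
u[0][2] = 50.53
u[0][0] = -80.59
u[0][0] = -80.59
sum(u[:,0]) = -124.09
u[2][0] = -46.77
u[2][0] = -46.77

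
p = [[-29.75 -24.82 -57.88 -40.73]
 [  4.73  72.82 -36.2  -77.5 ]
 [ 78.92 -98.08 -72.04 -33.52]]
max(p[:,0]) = 78.92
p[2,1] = -98.08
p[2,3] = -33.52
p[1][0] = 4.73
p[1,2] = -36.2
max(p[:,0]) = 78.92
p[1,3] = -77.5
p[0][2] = -57.88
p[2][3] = -33.52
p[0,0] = -29.75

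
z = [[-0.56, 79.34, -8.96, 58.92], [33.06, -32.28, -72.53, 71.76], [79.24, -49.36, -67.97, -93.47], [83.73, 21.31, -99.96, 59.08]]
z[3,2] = -99.96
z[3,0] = 83.73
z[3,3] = 59.08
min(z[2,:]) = -93.47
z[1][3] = 71.76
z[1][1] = -32.28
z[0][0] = -0.56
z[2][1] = -49.36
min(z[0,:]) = -8.96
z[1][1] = -32.28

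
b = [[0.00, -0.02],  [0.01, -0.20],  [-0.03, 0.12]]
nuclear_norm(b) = 0.26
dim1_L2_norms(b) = [0.02, 0.2, 0.12]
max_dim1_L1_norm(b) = 0.21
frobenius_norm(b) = 0.24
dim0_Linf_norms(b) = [0.03, 0.2]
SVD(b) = [[-0.08, -0.10], [-0.85, -0.51], [0.52, -0.85]] @ diag([0.2353225816124565, 0.020573832488109185]) @ [[-0.1, 0.99], [0.99, 0.1]]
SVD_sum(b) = [[0.0,-0.02],  [0.02,-0.2],  [-0.01,0.12]] + [[-0.00, -0.00], [-0.01, -0.00], [-0.02, -0.00]]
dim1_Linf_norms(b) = [0.02, 0.2, 0.12]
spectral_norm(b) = 0.24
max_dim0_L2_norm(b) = 0.23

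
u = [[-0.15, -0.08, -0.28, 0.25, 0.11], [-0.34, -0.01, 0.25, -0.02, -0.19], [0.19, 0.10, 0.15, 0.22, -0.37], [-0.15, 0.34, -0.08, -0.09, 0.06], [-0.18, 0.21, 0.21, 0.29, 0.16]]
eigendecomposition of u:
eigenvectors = [[-0.60+0.00j,-0.08+0.30j,(-0.08-0.3j),(0.31-0.35j),0.31+0.35j], [-0.62+0.00j,-0.09-0.49j,(-0.09+0.49j),0.15+0.36j,0.15-0.36j], [0j,0.06-0.34j,0.06+0.34j,-0.14-0.51j,-0.14+0.51j], [(0.46+0j),-0.32-0.14j,-0.32+0.14j,0.54+0.00j,(0.54-0j)], [(-0.2+0j),-0.65+0.00j,-0.65-0.00j,(-0.06-0.24j),-0.06+0.24j]]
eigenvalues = [(-0.38+0j), (0.29+0.41j), (0.29-0.41j), (-0.07+0.37j), (-0.07-0.37j)]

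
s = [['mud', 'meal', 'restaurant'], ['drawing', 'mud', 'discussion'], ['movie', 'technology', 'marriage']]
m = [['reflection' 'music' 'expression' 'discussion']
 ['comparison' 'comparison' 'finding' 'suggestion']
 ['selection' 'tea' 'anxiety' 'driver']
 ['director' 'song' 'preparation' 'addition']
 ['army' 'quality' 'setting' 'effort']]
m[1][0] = 'comparison'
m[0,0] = 'reflection'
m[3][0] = 'director'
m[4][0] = 'army'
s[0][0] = 'mud'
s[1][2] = 'discussion'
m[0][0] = 'reflection'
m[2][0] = 'selection'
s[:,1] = ['meal', 'mud', 'technology']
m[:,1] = ['music', 'comparison', 'tea', 'song', 'quality']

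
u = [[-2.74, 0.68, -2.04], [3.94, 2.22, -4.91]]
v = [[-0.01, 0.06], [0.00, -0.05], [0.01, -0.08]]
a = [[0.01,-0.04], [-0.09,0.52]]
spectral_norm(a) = 0.53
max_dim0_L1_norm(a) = 0.56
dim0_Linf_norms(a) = [0.09, 0.52]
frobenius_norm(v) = 0.11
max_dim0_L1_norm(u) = 6.95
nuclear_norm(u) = 10.16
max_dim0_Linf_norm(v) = 0.08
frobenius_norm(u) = 7.53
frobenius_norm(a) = 0.53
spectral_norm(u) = 6.68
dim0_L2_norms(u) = [4.8, 2.32, 5.32]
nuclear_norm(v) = 0.12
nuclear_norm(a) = 0.53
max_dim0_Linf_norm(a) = 0.52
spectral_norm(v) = 0.11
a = u @ v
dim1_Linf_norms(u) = [2.74, 4.91]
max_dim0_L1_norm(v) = 0.19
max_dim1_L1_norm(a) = 0.61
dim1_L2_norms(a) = [0.04, 0.53]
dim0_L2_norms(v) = [0.01, 0.11]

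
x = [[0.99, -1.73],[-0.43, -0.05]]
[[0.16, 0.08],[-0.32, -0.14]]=x @ [[0.7, 0.31], [0.31, 0.13]]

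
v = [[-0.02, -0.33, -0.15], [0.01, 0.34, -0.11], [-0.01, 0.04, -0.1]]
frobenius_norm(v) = 0.52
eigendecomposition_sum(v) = [[-0.01,-0.35,0.10], [0.01,0.34,-0.09], [0.00,0.04,-0.01]] + [[0.02, 0.02, -0.04], [-0.0, -0.0, 0.00], [-0.0, -0.00, 0.00]] + [[-0.02, 0.0, -0.21], [-0.00, 0.00, -0.02], [-0.01, 0.00, -0.09]]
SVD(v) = [[0.71,-0.64,0.3], [-0.7,-0.59,0.39], [-0.07,-0.49,-0.87]] @ diag([0.4763174608138084, 0.21065838999082742, 0.0066872453490664525]) @ [[-0.04, -1.0, -0.05], [0.06, -0.05, 1.0], [1.0, -0.04, -0.06]]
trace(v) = 0.22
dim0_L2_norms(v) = [0.02, 0.48, 0.21]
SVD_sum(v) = [[-0.01, -0.34, -0.02], [0.01, 0.33, 0.02], [0.0, 0.03, 0.00]] + [[-0.01,0.01,-0.13], [-0.01,0.01,-0.12], [-0.01,0.0,-0.10]] + [[0.00,-0.00,-0.00], [0.00,-0.00,-0.0], [-0.01,0.00,0.00]]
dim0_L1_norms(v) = [0.04, 0.71, 0.36]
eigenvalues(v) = [0.32, 0.02, -0.11]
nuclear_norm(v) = 0.69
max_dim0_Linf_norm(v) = 0.34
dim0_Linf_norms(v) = [0.02, 0.34, 0.15]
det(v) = -0.00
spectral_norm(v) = 0.48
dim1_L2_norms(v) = [0.36, 0.36, 0.11]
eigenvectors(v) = [[0.72, -0.99, 0.91],[-0.69, 0.07, 0.08],[-0.08, 0.11, 0.4]]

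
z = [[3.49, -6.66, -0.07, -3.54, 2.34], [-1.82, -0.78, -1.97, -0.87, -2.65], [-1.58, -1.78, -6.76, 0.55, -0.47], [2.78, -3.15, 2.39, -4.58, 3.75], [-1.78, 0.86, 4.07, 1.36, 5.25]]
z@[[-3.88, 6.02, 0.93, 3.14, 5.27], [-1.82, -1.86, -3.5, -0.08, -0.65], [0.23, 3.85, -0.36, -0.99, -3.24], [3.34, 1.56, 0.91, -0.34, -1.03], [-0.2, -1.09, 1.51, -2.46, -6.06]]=[[-13.73, 25.05, 26.89, 7.01, 12.41], [5.65, -15.56, -3.05, 3.11, 14.25], [9.75, -30.86, 6.98, 2.84, 17.01], [-20.55, 20.56, 14.24, -1.05, -9.05], [9.77, -0.25, 3.03, -23.06, -56.34]]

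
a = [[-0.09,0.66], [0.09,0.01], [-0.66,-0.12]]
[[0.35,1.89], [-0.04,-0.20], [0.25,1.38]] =a@[[-0.47,-2.54], [0.46,2.51]]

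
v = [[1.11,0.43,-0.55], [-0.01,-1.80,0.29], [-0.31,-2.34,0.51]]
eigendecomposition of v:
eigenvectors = [[0.95,-0.4,-0.06], [-0.03,-0.14,-0.64], [-0.3,-0.91,-0.77]]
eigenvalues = [1.27, 0.0, -1.45]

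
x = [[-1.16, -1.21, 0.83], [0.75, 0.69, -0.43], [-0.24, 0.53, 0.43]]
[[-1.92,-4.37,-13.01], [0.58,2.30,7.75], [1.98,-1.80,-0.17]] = x@[[-4.44, 0.06, 5.08], [3.96, 0.38, 4.09], [-2.75, -4.63, -2.61]]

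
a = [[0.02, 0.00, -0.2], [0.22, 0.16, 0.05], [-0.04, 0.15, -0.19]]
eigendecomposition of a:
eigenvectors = [[(0.16-0.44j), (0.16+0.44j), (0.52+0j)], [(-0.8+0j), -0.80-0.00j, -0.35+0.00j], [-0.33+0.17j, -0.33-0.17j, (0.78+0j)]]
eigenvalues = [(0.14+0.11j), (0.14-0.11j), (-0.28+0j)]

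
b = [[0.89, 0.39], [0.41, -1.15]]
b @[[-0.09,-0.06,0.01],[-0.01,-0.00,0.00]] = [[-0.08, -0.05, 0.01], [-0.03, -0.02, 0.00]]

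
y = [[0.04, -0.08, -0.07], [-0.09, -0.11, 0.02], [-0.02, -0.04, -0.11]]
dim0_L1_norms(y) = [0.15, 0.23, 0.2]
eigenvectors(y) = [[-0.9, 0.47, 0.24], [0.43, 0.58, -0.36], [0.00, 0.66, 0.9]]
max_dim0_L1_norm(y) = 0.23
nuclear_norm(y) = 0.35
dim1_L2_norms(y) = [0.11, 0.14, 0.12]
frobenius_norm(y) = 0.22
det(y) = 0.00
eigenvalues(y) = [0.08, -0.16, -0.1]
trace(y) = -0.18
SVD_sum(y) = [[-0.02,-0.07,-0.05], [-0.03,-0.08,-0.05], [-0.03,-0.08,-0.05]] + [[0.03, 0.02, -0.04], [-0.06, -0.03, 0.07], [0.04, 0.02, -0.04]] + [[0.03, -0.02, 0.02],[-0.00, 0.00, -0.0],[-0.03, 0.02, -0.02]]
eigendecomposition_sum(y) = [[0.07, -0.02, -0.03], [-0.03, 0.01, 0.01], [-0.00, 0.0, 0.0]] + [[-0.04, -0.08, -0.02], [-0.05, -0.09, -0.03], [-0.05, -0.11, -0.03]] + [[0.01, 0.02, -0.02], [-0.01, -0.03, 0.03], [0.03, 0.07, -0.08]]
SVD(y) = [[0.55, -0.42, -0.73], [0.61, 0.79, 0.0], [0.58, -0.44, 0.69]] @ diag([0.16681944235417295, 0.12801996423354095, 0.05815636173528794]) @ [[-0.27, -0.80, -0.54],[-0.62, -0.29, 0.73],[-0.74, 0.53, -0.42]]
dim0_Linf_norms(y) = [0.09, 0.11, 0.11]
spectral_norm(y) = 0.17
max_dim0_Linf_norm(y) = 0.11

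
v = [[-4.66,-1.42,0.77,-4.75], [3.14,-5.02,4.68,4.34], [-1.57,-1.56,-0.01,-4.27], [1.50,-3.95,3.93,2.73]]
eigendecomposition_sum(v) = [[(-1.71+0.15j),-0.31-2.41j,(-0.23+2.36j),(-2.69+1.05j)], [(0.88+2.06j),-2.88+1.37j,(3.03-0.69j),(2.41+2.92j)], [(-1.41+0.71j),(-1.1-1.96j),(0.62+2.1j),-1.94+1.83j], [(0.49+1.54j),(-2.16+0.78j),2.22-0.28j,1.52+2.26j]] + [[-1.71-0.15j, -0.31+2.41j, (-0.23-2.36j), -2.69-1.05j],[(0.88-2.06j), (-2.88-1.37j), (3.03+0.69j), (2.41-2.92j)],[(-1.41-0.71j), (-1.1+1.96j), 0.62-2.10j, (-1.94-1.83j)],[0.49-1.54j, (-2.16-0.78j), 2.22+0.28j, (1.52-2.26j)]] + [[-1.23+0.00j, -0.75+0.00j, 1.21-0.00j, 0.56-0.00j], [1.43-0.00j, 0.88-0.00j, (-1.41+0j), -0.66+0.00j], [(1.32-0j), (0.81-0j), -1.30+0.00j, (-0.61+0j)], [0.50-0.00j, 0.31-0.00j, -0.50+0.00j, -0.23+0.00j]] + [[-0.02+0.00j, (-0.05+0j), (0.01-0j), 0.07-0.00j], [(-0.06+0j), -0.15+0.00j, 0.04-0.00j, 0.18-0.00j], [(-0.07+0j), (-0.18+0j), (0.05-0j), (0.22-0j)], [0.02-0.00j, (0.07-0j), (-0.02+0j), (-0.08+0j)]]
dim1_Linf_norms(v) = [4.75, 5.02, 4.27, 3.95]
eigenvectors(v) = [[(0.15-0.45j),(0.15+0.45j),-0.52+0.00j,-0.22+0.00j], [(-0.62+0j),-0.62-0.00j,0.61+0.00j,(-0.6+0j)], [-0.03-0.44j,(-0.03+0.44j),(0.56+0j),-0.72+0.00j], [-0.45-0.04j,(-0.45+0.04j),(0.21+0j),(0.27+0j)]]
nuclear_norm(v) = 20.53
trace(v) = -6.96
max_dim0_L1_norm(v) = 16.09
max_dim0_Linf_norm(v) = 5.02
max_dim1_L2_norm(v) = 8.71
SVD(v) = [[-0.37, -0.74, 0.53, -0.2], [0.74, -0.30, -0.12, -0.60], [-0.25, -0.50, -0.82, 0.11], [0.51, -0.34, 0.17, 0.77]] @ diag([11.463561852637596, 7.217450061601566, 1.7467041519547446, 0.1067186234153063]) @ [[0.45, -0.42, 0.45, 0.64],[0.38, 0.65, -0.46, 0.47],[-0.76, 0.28, 0.28, 0.51],[0.26, 0.57, 0.71, -0.31]]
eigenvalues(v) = [(-2.44+5.88j), (-2.44-5.88j), (-1.88+0j), (-0.2+0j)]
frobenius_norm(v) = 13.66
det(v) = 15.42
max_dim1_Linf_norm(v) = 5.02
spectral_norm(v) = 11.46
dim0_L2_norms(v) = [6.02, 6.73, 6.16, 8.19]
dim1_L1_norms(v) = [11.6, 17.18, 7.41, 12.11]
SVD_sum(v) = [[-1.91,1.77,-1.91,-2.72],[3.81,-3.54,3.81,5.44],[-1.27,1.18,-1.27,-1.81],[2.65,-2.46,2.65,3.78]] + [[-2.04, -3.44, 2.43, -2.51], [-0.82, -1.38, 0.98, -1.01], [-1.39, -2.35, 1.66, -1.72], [-0.96, -1.61, 1.14, -1.18]] + [[-0.71, 0.26, 0.27, 0.48], [0.16, -0.06, -0.06, -0.11], [1.09, -0.4, -0.41, -0.74], [-0.22, 0.08, 0.08, 0.15]] + [[-0.01, -0.01, -0.02, 0.01], [-0.02, -0.04, -0.05, 0.02], [0.0, 0.01, 0.01, -0.0], [0.02, 0.05, 0.06, -0.03]]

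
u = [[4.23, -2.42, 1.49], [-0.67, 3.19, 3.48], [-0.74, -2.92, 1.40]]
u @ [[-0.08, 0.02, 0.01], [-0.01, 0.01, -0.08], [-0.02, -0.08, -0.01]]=[[-0.34, -0.06, 0.22], [-0.05, -0.26, -0.3], [0.06, -0.16, 0.21]]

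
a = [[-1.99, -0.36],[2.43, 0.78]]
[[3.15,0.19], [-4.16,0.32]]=a@[[-1.42, -0.39], [-0.91, 1.63]]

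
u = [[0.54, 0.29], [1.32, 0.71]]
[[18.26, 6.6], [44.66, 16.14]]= u@[[24.17, 10.52], [17.96, 3.17]]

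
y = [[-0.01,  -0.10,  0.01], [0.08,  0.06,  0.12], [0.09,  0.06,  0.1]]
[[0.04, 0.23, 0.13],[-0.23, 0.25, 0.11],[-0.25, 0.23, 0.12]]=y @ [[-2.50, 2.18, 2.08], [-0.16, -2.36, -1.51], [-0.17, 1.80, 0.26]]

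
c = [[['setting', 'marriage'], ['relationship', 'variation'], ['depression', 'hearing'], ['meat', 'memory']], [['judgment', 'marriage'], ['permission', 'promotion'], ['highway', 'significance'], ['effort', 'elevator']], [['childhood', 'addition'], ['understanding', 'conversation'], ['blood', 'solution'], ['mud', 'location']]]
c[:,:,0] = [['setting', 'relationship', 'depression', 'meat'], ['judgment', 'permission', 'highway', 'effort'], ['childhood', 'understanding', 'blood', 'mud']]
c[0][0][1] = 'marriage'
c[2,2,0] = 'blood'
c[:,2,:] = [['depression', 'hearing'], ['highway', 'significance'], ['blood', 'solution']]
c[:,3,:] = [['meat', 'memory'], ['effort', 'elevator'], ['mud', 'location']]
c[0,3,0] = 'meat'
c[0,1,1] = 'variation'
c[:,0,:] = [['setting', 'marriage'], ['judgment', 'marriage'], ['childhood', 'addition']]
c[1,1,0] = 'permission'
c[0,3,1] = 'memory'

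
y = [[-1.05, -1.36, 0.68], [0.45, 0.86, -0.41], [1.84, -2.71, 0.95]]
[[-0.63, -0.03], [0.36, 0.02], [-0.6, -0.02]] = y@[[0.15, 0.01], [0.26, 0.01], [-0.18, -0.01]]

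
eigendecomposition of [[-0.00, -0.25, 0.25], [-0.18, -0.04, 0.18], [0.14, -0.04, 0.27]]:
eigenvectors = [[0.73,0.5,-0.25], [0.67,0.17,0.76], [-0.14,0.85,0.60]]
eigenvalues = [-0.28, 0.34, 0.16]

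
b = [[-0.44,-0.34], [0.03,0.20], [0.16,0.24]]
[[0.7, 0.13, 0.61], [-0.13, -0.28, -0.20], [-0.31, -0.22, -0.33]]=b @ [[-1.23, 0.88, -0.68], [-0.47, -1.52, -0.92]]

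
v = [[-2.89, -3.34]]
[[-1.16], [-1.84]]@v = [[3.35, 3.87], [5.32, 6.15]]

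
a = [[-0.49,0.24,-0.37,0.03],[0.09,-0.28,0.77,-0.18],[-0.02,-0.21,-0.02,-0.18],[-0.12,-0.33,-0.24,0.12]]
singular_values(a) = [1.01, 0.45, 0.39, 0.19]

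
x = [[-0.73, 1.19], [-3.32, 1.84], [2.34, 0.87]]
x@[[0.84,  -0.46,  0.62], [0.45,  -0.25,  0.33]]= [[-0.08, 0.04, -0.06],  [-1.96, 1.07, -1.45],  [2.36, -1.29, 1.74]]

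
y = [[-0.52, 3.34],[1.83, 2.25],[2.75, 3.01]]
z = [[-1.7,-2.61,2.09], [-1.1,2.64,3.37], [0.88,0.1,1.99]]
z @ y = [[1.86, -5.26], [14.67, 12.41], [5.2, 9.15]]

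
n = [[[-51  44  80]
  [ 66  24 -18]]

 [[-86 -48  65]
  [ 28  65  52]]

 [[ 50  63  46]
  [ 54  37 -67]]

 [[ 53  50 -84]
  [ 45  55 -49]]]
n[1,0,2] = 65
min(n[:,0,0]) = -86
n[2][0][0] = 50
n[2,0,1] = 63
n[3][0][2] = -84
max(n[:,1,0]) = 66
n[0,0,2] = 80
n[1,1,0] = 28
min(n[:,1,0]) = 28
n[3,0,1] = 50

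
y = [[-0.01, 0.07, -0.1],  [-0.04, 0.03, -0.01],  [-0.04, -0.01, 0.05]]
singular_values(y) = [0.13, 0.06, 0.0]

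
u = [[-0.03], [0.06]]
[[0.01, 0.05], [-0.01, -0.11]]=u @ [[-0.18,-1.78]]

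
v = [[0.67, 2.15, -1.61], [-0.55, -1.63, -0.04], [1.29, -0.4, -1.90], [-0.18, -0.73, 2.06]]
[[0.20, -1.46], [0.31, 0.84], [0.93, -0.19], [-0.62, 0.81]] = v@[[0.11, -0.0], [-0.22, -0.52], [-0.37, 0.21]]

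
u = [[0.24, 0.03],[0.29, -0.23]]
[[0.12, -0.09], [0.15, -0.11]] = u @ [[0.50, -0.39], [-0.01, -0.01]]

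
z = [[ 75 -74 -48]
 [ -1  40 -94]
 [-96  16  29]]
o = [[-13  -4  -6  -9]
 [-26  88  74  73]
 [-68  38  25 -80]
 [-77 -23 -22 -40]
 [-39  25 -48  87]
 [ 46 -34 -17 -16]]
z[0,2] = -48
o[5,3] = -16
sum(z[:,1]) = -18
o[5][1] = -34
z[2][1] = 16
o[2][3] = -80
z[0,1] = -74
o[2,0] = -68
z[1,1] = 40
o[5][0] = 46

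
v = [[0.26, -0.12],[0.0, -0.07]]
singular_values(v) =[0.29, 0.06]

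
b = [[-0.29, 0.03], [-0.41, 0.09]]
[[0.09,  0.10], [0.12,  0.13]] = b@ [[-0.33, -0.37], [-0.17, -0.19]]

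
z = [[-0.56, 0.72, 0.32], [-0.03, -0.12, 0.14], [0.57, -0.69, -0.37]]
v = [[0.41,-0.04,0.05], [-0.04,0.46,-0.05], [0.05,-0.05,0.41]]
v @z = [[-0.2, 0.27, 0.11], [-0.02, -0.05, 0.07], [0.21, -0.24, -0.14]]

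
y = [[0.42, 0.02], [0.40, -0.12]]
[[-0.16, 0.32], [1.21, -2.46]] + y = [[0.26,  0.34], [1.61,  -2.58]]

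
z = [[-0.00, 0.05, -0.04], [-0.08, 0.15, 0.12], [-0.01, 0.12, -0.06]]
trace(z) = 0.09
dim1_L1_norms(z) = [0.09, 0.35, 0.19]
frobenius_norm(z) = 0.26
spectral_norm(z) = 0.22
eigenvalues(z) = [0.19, -0.0, -0.1]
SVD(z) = [[-0.13, 0.44, -0.89], [-0.91, -0.40, -0.07], [-0.38, 0.80, 0.45]] @ diag([0.22033162212775445, 0.13020474808585097, 0.0008365802128434259]) @ [[0.35,-0.86,-0.37], [0.18,0.45,-0.87], [0.92,0.24,0.32]]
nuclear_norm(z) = 0.35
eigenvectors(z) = [[0.15, 0.92, 0.46], [0.90, 0.23, -0.26], [0.42, 0.32, 0.85]]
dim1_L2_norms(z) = [0.06, 0.21, 0.13]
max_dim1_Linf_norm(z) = 0.15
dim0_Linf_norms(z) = [0.08, 0.15, 0.12]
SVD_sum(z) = [[-0.01, 0.02, 0.01], [-0.07, 0.17, 0.07], [-0.03, 0.07, 0.03]] + [[0.01, 0.03, -0.05],[-0.01, -0.02, 0.05],[0.02, 0.05, -0.09]] + [[-0.00, -0.0, -0.00], [-0.0, -0.0, -0.0], [0.0, 0.0, 0.0]]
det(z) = 0.00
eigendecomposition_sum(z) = [[-0.01,0.03,0.01], [-0.07,0.16,0.09], [-0.03,0.08,0.04]] + [[-0.0, -0.00, 0.0],[-0.0, -0.0, 0.00],[-0.0, -0.0, 0.0]] + [[0.01, 0.02, -0.06], [-0.01, -0.01, 0.03], [0.02, 0.04, -0.10]]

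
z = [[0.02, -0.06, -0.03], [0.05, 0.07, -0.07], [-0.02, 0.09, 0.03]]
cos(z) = [[1.00, 0.0, -0.0],  [-0.00, 1.0, 0.0],  [-0.0, -0.01, 1.00]]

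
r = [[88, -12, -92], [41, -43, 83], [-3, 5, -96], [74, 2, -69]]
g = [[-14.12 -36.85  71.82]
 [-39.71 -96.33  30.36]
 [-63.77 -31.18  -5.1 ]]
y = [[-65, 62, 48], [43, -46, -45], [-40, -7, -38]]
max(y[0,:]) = 62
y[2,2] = -38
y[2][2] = -38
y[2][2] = -38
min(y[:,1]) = -46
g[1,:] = [-39.71, -96.33, 30.36]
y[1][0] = 43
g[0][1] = -36.85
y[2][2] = -38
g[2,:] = [-63.77, -31.18, -5.1]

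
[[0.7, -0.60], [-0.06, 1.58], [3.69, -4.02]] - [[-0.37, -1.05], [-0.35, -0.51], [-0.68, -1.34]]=[[1.07, 0.45], [0.29, 2.09], [4.37, -2.68]]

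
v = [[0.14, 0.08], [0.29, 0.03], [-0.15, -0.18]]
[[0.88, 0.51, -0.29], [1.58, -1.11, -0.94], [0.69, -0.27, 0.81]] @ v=[[0.31, 0.14], [0.04, 0.26], [-0.1, -0.1]]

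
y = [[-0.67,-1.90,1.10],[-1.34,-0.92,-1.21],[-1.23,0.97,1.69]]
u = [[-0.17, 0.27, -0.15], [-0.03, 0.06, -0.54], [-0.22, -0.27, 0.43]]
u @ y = [[-0.06, -0.07, -0.77],[0.6, -0.52, -1.02],[-0.02, 1.08, 0.81]]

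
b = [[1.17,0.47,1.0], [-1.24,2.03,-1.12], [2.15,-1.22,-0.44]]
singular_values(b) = [3.43, 1.44, 1.4]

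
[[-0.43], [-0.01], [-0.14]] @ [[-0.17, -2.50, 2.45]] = [[0.07, 1.08, -1.05],[0.0, 0.02, -0.02],[0.02, 0.35, -0.34]]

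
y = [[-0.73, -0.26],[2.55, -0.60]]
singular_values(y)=[2.7, 0.41]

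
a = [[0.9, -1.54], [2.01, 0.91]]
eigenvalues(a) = [(0.9+1.76j), (0.9-1.76j)]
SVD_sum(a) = [[0.48, 0.12], [2.11, 0.53]] + [[0.42, -1.66], [-0.10, 0.38]]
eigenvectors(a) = [[0.00-0.66j, 0.00+0.66j], [-0.75+0.00j, (-0.75-0j)]]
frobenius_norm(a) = 2.84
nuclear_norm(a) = 3.98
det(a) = 3.91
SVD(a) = [[-0.22, -0.97], [-0.97, 0.22]] @ diag([2.227451238069791, 1.757344867128065]) @ [[-0.97, -0.24], [-0.24, 0.97]]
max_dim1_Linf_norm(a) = 2.01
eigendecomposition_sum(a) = [[(0.45+0.88j), (-0.77+0.4j)], [(1-0.52j), (0.45+0.88j)]] + [[(0.45-0.88j), -0.77-0.40j], [(1.01+0.52j), (0.46-0.88j)]]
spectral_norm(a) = 2.23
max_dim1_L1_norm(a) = 2.92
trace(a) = 1.81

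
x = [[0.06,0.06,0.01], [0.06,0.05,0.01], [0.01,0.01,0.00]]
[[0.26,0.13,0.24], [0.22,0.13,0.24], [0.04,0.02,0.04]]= x @ [[0.57, 1.85, 3.24],[3.85, 0.17, 0.66],[-0.28, 1.33, 0.91]]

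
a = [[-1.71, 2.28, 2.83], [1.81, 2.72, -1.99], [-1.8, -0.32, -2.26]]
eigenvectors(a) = [[(0.32+0j), -0.77+0.00j, -0.77-0.00j],[0.94+0.00j, (0.29-0.08j), 0.29+0.08j],[(-0.15+0j), -0.03-0.56j, -0.03+0.56j]]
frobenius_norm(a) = 6.26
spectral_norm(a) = 4.38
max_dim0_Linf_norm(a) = 2.83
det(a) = 41.31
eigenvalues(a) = [(3.65+0j), (-2.45+2.3j), (-2.45-2.3j)]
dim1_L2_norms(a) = [4.02, 3.83, 2.91]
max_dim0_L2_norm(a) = 4.13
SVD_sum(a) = [[-1.37, 0.55, 3.26], [0.8, -0.32, -1.91], [0.54, -0.22, -1.29]] + [[0.56, 1.37, 0.00], [1.20, 2.96, 0.01], [-0.37, -0.91, -0.00]] + [[-0.89, 0.36, -0.44], [-0.19, 0.08, -0.09], [-1.98, 0.80, -0.96]]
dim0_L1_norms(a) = [5.32, 5.32, 7.08]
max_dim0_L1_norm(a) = 7.08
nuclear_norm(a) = 10.62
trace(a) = -1.25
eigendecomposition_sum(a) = [[0.42+0.00j,1.08+0.00j,(-0.16+0j)], [(1.23+0j),3.16+0.00j,-0.48+0.00j], [(-0.19+0j),(-0.5-0j),(0.08-0j)]] + [[-1.06+1.04j, 0.60-0.09j, (1.5+1.7j)], [0.29-0.51j, -0.22+0.10j, (-0.76-0.49j)], [-0.80-0.72j, 0.09+0.43j, -1.17+1.16j]] + [[(-1.06-1.04j),0.60+0.09j,1.50-1.70j], [(0.29+0.51j),(-0.22-0.1j),(-0.76+0.49j)], [-0.80+0.72j,(0.09-0.43j),-1.17-1.16j]]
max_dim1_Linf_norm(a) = 2.83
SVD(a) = [[-0.82, 0.40, -0.41], [0.48, 0.87, -0.09], [0.32, -0.27, -0.91]] @ diag([4.382863509890364, 3.654259365812508, 2.5793208294128647]) @ [[0.38,  -0.15,  -0.91], [0.38,  0.93,  0.00], [0.84,  -0.34,  0.41]]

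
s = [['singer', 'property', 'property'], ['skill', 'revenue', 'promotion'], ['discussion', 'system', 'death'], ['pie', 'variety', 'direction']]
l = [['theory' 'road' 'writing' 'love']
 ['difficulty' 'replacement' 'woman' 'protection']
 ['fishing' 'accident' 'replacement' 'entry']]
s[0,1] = 'property'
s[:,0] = ['singer', 'skill', 'discussion', 'pie']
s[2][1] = 'system'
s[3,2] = 'direction'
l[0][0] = 'theory'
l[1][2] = 'woman'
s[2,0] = 'discussion'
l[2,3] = 'entry'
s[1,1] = 'revenue'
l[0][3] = 'love'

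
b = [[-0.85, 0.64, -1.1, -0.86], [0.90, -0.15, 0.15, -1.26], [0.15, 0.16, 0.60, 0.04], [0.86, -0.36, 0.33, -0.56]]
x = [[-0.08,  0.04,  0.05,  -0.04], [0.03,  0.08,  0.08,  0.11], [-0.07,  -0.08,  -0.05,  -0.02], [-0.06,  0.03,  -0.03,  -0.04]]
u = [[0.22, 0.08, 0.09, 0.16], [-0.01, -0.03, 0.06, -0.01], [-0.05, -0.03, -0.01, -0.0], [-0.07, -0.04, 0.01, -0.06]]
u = b @ x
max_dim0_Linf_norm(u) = 0.22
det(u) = -0.00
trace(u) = 0.12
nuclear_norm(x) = 0.42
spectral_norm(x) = 0.19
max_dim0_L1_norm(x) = 0.24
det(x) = -0.00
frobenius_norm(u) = 0.33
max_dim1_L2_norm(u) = 0.3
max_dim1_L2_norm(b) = 1.76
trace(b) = -0.96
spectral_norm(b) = 1.99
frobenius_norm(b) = 2.69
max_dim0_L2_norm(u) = 0.24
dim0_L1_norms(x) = [0.24, 0.23, 0.21, 0.21]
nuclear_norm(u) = 0.43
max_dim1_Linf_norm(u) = 0.22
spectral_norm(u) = 0.32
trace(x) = -0.09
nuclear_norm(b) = 4.22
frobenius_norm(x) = 0.24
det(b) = -0.00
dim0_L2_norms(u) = [0.24, 0.1, 0.11, 0.17]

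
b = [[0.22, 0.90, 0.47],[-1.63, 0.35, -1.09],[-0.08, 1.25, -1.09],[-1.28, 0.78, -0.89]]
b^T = [[0.22, -1.63, -0.08, -1.28],[0.9, 0.35, 1.25, 0.78],[0.47, -1.09, -1.09, -0.89]]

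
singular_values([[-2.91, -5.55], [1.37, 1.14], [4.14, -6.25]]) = [8.52, 5.1]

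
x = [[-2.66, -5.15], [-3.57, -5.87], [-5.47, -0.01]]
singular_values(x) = [9.51, 4.49]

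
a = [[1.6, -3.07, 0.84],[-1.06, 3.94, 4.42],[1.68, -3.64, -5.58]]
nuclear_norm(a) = 13.02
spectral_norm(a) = 9.24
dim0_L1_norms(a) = [4.34, 10.65, 10.84]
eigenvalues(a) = [-4.16, 2.61, 1.51]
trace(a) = -0.04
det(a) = -16.39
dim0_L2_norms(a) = [2.55, 6.18, 7.17]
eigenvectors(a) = [[0.37, 0.93, 0.98], [0.48, -0.23, 0.08], [-0.79, 0.29, 0.19]]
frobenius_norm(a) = 9.80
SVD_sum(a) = [[0.41, -1.06, -1.25], [-1.44, 3.77, 4.44], [1.64, -4.29, -5.04]] + [[1.12, -2.04, 2.1], [0.01, -0.01, 0.01], [-0.27, 0.50, -0.51]] + [[0.07, 0.04, -0.01], [0.38, 0.18, -0.03], [0.31, 0.15, -0.02]]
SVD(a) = [[-0.18,-0.97,0.15], [0.65,-0.0,0.76], [-0.74,0.24,0.63]] @ diag([9.23994587048144, 3.2254306793392296, 0.5499974939490813]) @ [[-0.24, 0.63, 0.74], [-0.36, 0.65, -0.67], [0.90, 0.42, -0.07]]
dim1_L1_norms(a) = [5.51, 9.42, 10.9]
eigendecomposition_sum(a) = [[-0.5,  0.80,  2.21],  [-0.64,  1.04,  2.86],  [1.06,  -1.71,  -4.70]] + [[1.82, -9.93, -5.17],[-0.44, 2.4, 1.25],[0.57, -3.11, -1.62]] + [[0.28, 6.05, 3.81], [0.02, 0.5, 0.31], [0.05, 1.18, 0.74]]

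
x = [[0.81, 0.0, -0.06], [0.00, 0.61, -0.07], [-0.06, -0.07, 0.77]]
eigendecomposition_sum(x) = [[0.49, 0.11, -0.41], [0.11, 0.03, -0.10], [-0.41, -0.1, 0.35]] + [[0.32, -0.17, 0.33], [-0.17, 0.09, -0.17], [0.33, -0.17, 0.34]] + [[0.01, 0.05, 0.02], [0.05, 0.49, 0.2], [0.02, 0.20, 0.08]]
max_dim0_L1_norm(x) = 0.9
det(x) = 0.37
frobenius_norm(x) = 1.28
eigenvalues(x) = [0.86, 0.75, 0.58]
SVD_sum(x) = [[0.49, 0.11, -0.41], [0.11, 0.03, -0.10], [-0.41, -0.10, 0.35]] + [[0.32, -0.17, 0.33], [-0.17, 0.09, -0.17], [0.33, -0.17, 0.34]] + [[0.01,0.05,0.02], [0.05,0.49,0.20], [0.02,0.20,0.08]]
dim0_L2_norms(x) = [0.81, 0.61, 0.78]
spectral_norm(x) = 0.86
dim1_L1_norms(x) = [0.87, 0.68, 0.9]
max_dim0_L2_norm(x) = 0.81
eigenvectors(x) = [[0.75, 0.65, 0.10], [0.18, -0.34, 0.92], [-0.63, 0.68, 0.37]]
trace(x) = 2.19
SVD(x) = [[-0.75,0.65,0.10], [-0.18,-0.34,0.92], [0.63,0.68,0.37]] @ diag([0.8606399998049552, 0.7477455936860901, 0.5816144065089552]) @ [[-0.75, -0.18, 0.63], [0.65, -0.34, 0.68], [0.1, 0.92, 0.37]]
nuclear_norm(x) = 2.19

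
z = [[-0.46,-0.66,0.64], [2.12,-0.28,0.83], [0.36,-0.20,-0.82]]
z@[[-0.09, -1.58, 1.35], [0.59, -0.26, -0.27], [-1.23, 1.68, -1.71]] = [[-1.14, 1.97, -1.54], [-1.38, -1.88, 1.52], [0.86, -1.89, 1.94]]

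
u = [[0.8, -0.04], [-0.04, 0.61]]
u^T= [[0.80, -0.04], [-0.04, 0.61]]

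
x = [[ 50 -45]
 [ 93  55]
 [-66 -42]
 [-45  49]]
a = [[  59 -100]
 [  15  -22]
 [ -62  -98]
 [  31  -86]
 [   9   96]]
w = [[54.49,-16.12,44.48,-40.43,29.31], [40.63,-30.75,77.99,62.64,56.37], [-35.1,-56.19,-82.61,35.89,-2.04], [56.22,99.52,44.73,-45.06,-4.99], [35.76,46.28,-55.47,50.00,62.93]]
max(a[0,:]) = 59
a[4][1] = 96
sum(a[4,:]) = 105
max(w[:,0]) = 56.22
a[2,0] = -62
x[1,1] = 55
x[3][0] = -45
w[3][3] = -45.06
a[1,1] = -22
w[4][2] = -55.47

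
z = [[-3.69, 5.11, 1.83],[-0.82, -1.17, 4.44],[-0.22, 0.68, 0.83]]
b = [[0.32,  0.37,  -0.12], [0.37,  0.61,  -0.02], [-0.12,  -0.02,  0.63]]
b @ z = [[-1.46, 1.12, 2.13], [-1.86, 1.16, 3.37], [0.32, -0.16, 0.21]]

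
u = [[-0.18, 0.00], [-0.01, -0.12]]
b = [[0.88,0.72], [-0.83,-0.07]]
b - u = [[1.06, 0.72], [-0.82, 0.05]]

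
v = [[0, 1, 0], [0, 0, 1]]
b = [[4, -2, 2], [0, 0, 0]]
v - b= [[-4, 3, -2], [0, 0, 1]]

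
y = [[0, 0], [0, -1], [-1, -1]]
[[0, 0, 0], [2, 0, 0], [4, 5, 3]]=y @ [[-2, -5, -3], [-2, 0, 0]]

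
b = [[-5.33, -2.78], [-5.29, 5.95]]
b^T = [[-5.33, -5.29],[-2.78, 5.95]]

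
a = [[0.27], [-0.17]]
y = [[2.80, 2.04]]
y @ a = [[0.41]]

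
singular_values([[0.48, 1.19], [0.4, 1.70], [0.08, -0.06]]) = [2.16, 0.18]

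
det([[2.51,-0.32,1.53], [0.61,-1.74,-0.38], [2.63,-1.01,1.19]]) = 0.451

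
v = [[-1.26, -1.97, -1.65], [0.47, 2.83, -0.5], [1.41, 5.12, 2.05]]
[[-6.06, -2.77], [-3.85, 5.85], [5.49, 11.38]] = v@[[0.57, -3.33],[-0.73, 2.78],[4.11, 0.90]]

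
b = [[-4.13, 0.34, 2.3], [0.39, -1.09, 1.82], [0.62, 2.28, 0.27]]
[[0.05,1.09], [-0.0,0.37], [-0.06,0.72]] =b @ [[-0.02, -0.03], [-0.02, 0.28], [-0.01, 0.38]]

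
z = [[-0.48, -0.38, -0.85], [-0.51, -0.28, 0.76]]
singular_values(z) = [1.15, 0.84]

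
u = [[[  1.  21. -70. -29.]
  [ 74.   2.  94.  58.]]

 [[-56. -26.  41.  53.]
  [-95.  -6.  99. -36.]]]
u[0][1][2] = 94.0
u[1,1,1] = -6.0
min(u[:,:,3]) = -36.0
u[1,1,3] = -36.0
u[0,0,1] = 21.0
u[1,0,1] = -26.0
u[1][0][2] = 41.0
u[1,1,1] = -6.0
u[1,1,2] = 99.0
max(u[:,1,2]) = 99.0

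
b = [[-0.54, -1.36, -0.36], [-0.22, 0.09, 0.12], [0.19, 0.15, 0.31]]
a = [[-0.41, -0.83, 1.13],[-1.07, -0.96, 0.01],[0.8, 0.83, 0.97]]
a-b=[[0.13, 0.53, 1.49],  [-0.85, -1.05, -0.11],  [0.61, 0.68, 0.66]]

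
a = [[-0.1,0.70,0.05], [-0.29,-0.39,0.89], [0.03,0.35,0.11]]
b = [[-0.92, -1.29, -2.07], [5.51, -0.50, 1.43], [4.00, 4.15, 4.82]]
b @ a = [[0.4, -0.87, -1.42], [-0.36, 4.55, -0.01], [-1.46, 2.87, 4.42]]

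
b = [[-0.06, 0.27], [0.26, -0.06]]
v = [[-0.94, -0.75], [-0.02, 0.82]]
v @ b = [[-0.14,-0.21], [0.21,-0.05]]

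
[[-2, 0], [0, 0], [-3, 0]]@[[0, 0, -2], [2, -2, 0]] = [[0, 0, 4], [0, 0, 0], [0, 0, 6]]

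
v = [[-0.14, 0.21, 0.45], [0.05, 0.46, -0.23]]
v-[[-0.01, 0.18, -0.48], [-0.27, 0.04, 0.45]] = [[-0.13, 0.03, 0.93], [0.32, 0.42, -0.68]]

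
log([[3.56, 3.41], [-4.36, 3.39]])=[[1.67, 0.74], [-0.95, 1.63]]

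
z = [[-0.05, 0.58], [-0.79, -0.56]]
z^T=[[-0.05, -0.79], [0.58, -0.56]]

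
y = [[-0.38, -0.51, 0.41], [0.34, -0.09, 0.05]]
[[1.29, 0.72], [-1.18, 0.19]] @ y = [[-0.25, -0.72, 0.56], [0.51, 0.58, -0.47]]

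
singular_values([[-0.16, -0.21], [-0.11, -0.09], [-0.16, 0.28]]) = [0.36, 0.25]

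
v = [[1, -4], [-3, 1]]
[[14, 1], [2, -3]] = v@[[-2, 1], [-4, 0]]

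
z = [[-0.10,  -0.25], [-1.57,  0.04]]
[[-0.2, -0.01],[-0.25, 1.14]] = z @ [[0.18, -0.72], [0.74, 0.34]]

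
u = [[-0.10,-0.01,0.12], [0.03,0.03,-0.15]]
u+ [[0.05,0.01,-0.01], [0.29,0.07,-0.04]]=[[-0.05,  0.00,  0.11], [0.32,  0.1,  -0.19]]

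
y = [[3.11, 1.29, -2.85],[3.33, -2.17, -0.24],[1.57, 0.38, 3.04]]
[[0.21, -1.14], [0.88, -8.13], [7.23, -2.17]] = y@[[1.12, -1.32], [1.13, 1.75], [1.66, -0.25]]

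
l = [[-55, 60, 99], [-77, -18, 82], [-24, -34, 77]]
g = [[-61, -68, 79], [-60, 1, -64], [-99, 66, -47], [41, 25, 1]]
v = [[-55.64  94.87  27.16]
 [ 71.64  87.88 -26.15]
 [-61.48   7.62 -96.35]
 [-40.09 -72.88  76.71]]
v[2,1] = 7.62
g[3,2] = 1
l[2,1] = -34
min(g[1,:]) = -64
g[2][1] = 66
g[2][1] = 66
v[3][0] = -40.09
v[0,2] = 27.16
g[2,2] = -47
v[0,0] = -55.64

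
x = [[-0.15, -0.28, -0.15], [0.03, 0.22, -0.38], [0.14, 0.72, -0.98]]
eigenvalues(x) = [-0.54, -0.37, -0.0]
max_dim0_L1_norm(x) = 1.51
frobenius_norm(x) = 1.35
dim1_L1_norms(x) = [0.58, 0.63, 1.84]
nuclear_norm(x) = 1.65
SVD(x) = [[-0.05, -0.99, 0.14], [0.34, -0.15, -0.93], [0.94, 0.00, 0.34]] @ diag([1.3012440227161486, 0.3496597125937625, 0.0014417816556671458]) @ [[0.11, 0.59, -0.8],  [0.41, 0.71, 0.58],  [-0.90, 0.40, 0.16]]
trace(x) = -0.91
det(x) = -0.00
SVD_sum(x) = [[-0.01, -0.04, 0.05], [0.05, 0.26, -0.35], [0.14, 0.72, -0.98]] + [[-0.14, -0.24, -0.2], [-0.02, -0.04, -0.03], [0.00, 0.0, 0.0]] + [[-0.00, 0.00, 0.0], [0.00, -0.0, -0.0], [-0.0, 0.0, 0.0]]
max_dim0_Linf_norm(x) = 0.98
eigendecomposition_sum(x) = [[0.37, 1.38, -1.31], [0.24, 0.90, -0.85], [0.5, 1.90, -1.80]] + [[-0.52, -1.67, 1.16], [-0.21, -0.67, 0.47], [-0.36, -1.18, 0.82]] + [[-0.0, 0.01, -0.0], [0.00, -0.0, 0.00], [0.0, -0.0, 0.0]]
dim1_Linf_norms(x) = [0.28, 0.38, 0.98]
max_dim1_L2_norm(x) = 1.22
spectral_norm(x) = 1.30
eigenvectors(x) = [[0.55, 0.78, 0.91], [0.36, 0.31, -0.39], [0.76, 0.55, -0.16]]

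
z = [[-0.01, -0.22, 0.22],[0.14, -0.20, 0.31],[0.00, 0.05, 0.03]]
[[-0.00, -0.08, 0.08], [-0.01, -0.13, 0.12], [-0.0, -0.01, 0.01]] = z@[[-0.00, -0.06, 0.06], [-0.0, -0.03, 0.03], [-0.02, -0.4, 0.39]]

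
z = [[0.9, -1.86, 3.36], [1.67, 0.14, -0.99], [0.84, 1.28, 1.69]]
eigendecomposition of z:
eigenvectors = [[(-0.68+0j), (-0.68-0j), 0.75+0.00j],[0.14+0.64j, 0.14-0.64j, 0.21+0.00j],[(0.3-0.09j), 0.30+0.09j, (0.62+0j)]]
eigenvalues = [(-0.21+2.17j), (-0.21-2.17j), (3.15+0j)]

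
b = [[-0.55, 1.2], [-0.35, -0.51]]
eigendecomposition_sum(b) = [[(-0.28+0.32j), 0.60+0.49j],[(-0.17-0.14j), -0.26+0.33j]] + [[-0.28-0.32j,(0.6-0.49j)], [-0.17+0.14j,(-0.26-0.33j)]]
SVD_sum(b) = [[-0.42, 1.24], [0.12, -0.35]] + [[-0.13, -0.04], [-0.47, -0.16]]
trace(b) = -1.06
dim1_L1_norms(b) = [1.75, 0.86]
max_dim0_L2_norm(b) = 1.3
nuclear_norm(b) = 1.88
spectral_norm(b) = 1.36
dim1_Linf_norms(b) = [1.2, 0.51]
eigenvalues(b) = [(-0.53+0.65j), (-0.53-0.65j)]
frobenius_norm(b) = 1.46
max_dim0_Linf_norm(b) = 1.2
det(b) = 0.70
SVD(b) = [[-0.96,0.27], [0.27,0.96]] @ diag([1.3643659558423087, 0.513425299862116]) @ [[0.32, -0.95], [-0.95, -0.32]]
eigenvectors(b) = [[(0.88+0j), (0.88-0j)],[0.01+0.47j, (0.01-0.47j)]]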